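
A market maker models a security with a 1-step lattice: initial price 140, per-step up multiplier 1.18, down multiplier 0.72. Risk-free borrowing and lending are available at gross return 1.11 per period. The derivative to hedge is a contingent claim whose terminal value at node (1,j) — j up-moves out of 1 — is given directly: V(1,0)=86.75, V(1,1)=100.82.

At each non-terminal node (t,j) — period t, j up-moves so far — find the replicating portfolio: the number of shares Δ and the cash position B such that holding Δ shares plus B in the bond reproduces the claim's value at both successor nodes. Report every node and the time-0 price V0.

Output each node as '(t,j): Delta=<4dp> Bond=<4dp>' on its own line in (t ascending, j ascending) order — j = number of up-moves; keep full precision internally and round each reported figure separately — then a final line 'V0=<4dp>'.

(0,0): Delta=0.2185 Bond=58.3130
V0=88.8999

Under the risk-neutral measure, an up-move has probability p* = (R−d)/(u−d) = 0.8478 and values discount at R = 1.11.
Terminal payoffs: V(1,0)=86.7500, V(1,1)=100.8200
Node (0,0) S=140.0000: V=(p*·100.8200+(1−p*)·86.7500)/1.11=88.8999; Δ=(100.8200−86.7500)/(165.2000−100.8000)=0.2185; B=V−Δ·S=58.3130
Root portfolio cost Δ·140+B reproduces V0=88.8999.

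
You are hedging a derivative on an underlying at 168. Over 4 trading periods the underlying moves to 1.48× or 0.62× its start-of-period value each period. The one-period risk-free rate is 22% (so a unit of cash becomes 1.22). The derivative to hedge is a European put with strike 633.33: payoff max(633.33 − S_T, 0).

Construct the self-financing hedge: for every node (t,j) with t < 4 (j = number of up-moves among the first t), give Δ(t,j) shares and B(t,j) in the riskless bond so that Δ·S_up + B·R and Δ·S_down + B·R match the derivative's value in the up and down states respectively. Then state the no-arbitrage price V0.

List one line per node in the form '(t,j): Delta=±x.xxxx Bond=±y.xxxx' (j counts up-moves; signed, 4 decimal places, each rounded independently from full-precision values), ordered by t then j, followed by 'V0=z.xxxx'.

Under the risk-neutral measure, an up-move has probability p* = (R−d)/(u−d) = 0.6977 and values discount at R = 1.22.
Terminal payoffs: V(4,0)=608.5058, V(4,1)=574.0721, V(4,2)=491.8757, V(4,3)=295.6649, V(4,4)=0.0000
(3,0): S=40.0391. Δ = (V_up−V_dn)/(S_up−S_dn) = (574.0721−608.5058)/(59.2579−24.8242) = -1.0000. V = [p*·574.0721 + (1−p*)·608.5058]/1.22 = 479.0838. B = V − Δ·S = 519.1230.
(3,1): S=95.5772. Δ = (V_up−V_dn)/(S_up−S_dn) = (491.8757−574.0721)/(141.4543−59.2579) = -1.0000. V = [p*·491.8757 + (1−p*)·574.0721]/1.22 = 423.5457. B = V − Δ·S = 519.1230.
(3,2): S=228.1521. Δ = (V_up−V_dn)/(S_up−S_dn) = (295.6649−491.8757)/(337.6651−141.4543) = -1.0000. V = [p*·295.6649 + (1−p*)·491.8757]/1.22 = 290.9709. B = V − Δ·S = 519.1230.
(3,3): S=544.6211. Δ = (V_up−V_dn)/(S_up−S_dn) = (0.0000−295.6649)/(806.0392−337.6651) = -0.6313. V = [p*·0.0000 + (1−p*)·295.6649]/1.22 = 73.2681. B = V − Δ·S = 417.0645.
(2,0): S=64.5792. Δ = (V_up−V_dn)/(S_up−S_dn) = (423.5457−479.0838)/(95.5772−40.0391) = -1.0000. V = [p*·423.5457 + (1−p*)·479.0838]/1.22 = 360.9314. B = V − Δ·S = 425.5106.
(2,1): S=154.1568. Δ = (V_up−V_dn)/(S_up−S_dn) = (290.9709−423.5457)/(228.1521−95.5772) = -1.0000. V = [p*·290.9709 + (1−p*)·423.5457]/1.22 = 271.3538. B = V − Δ·S = 425.5106.
(2,2): S=367.9872. Δ = (V_up−V_dn)/(S_up−S_dn) = (73.2681−290.9709)/(544.6211−228.1521) = -0.6879. V = [p*·73.2681 + (1−p*)·290.9709]/1.22 = 114.0043. B = V − Δ·S = 367.1471.
(1,0): S=104.1600. Δ = (V_up−V_dn)/(S_up−S_dn) = (271.3538−360.9314)/(154.1568−64.5792) = -1.0000. V = [p*·271.3538 + (1−p*)·360.9314]/1.22 = 244.6192. B = V − Δ·S = 348.7792.
(1,1): S=248.6400. Δ = (V_up−V_dn)/(S_up−S_dn) = (114.0043−271.3538)/(367.9872−154.1568) = -0.7359. V = [p*·114.0043 + (1−p*)·271.3538]/1.22 = 132.4386. B = V − Δ·S = 315.4032.
(0,0): S=168.0000. Δ = (V_up−V_dn)/(S_up−S_dn) = (132.4386−244.6192)/(248.6400−104.1600) = -0.7764. V = [p*·132.4386 + (1−p*)·244.6192]/1.22 = 136.3555. B = V − Δ·S = 266.7980.
Root portfolio cost Δ·168+B reproduces V0=136.3555.

(0,0): Delta=-0.7764 Bond=266.7980
(1,0): Delta=-1.0000 Bond=348.7792
(1,1): Delta=-0.7359 Bond=315.4032
(2,0): Delta=-1.0000 Bond=425.5106
(2,1): Delta=-1.0000 Bond=425.5106
(2,2): Delta=-0.6879 Bond=367.1471
(3,0): Delta=-1.0000 Bond=519.1230
(3,1): Delta=-1.0000 Bond=519.1230
(3,2): Delta=-1.0000 Bond=519.1230
(3,3): Delta=-0.6313 Bond=417.0645
V0=136.3555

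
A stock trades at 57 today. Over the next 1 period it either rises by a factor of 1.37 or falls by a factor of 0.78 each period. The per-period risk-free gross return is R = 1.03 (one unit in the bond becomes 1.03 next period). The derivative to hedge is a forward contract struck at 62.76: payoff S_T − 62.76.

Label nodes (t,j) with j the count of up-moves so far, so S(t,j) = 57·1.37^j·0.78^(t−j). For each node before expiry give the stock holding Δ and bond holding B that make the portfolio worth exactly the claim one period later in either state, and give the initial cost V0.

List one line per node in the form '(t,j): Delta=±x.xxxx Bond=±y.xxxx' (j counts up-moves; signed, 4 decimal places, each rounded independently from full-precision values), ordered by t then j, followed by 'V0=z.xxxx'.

(0,0): Delta=1.0000 Bond=-60.9320
V0=-3.9320

Since d<R<u, set p* = (R−d)/(u−d) = 0.4237; price each node as the discounted p*-expectation of its children.
Payoff layer (t=1): V(1,0)=-18.3000, V(1,1)=15.3300
Node (0,0) S=57.0000: V=(p*·15.3300+(1−p*)·-18.3000)/1.03=-3.9320; Δ=(15.3300−-18.3000)/(78.0900−44.4600)=1.0000; B=V−Δ·S=-60.9320
Each (Δ,B) replicates both successor values, so the strategy is self-financing and V0 is arbitrage-free.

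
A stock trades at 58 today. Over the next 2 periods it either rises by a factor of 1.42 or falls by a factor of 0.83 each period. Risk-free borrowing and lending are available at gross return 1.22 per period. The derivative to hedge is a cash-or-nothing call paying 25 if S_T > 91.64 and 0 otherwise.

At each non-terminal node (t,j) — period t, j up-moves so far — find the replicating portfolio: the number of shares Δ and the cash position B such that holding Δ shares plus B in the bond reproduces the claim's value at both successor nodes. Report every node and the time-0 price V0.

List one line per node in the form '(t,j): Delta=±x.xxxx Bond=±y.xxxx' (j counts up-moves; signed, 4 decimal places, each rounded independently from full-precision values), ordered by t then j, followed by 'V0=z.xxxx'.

The replicating-portfolio and risk-neutral prices coincide; use p* = (1.22−0.83)/(1.42−0.83) = 0.6610 for the latter.
Terminal payoffs: V(2,0)=0.0000, V(2,1)=0.0000, V(2,2)=25.0000
(1,0): S=48.1400. Δ = (V_up−V_dn)/(S_up−S_dn) = (0.0000−0.0000)/(68.3588−39.9562) = 0.0000. V = [p*·0.0000 + (1−p*)·0.0000]/1.22 = 0.0000. B = V − Δ·S = 0.0000.
(1,1): S=82.3600. Δ = (V_up−V_dn)/(S_up−S_dn) = (25.0000−0.0000)/(116.9512−68.3588) = 0.5145. V = [p*·25.0000 + (1−p*)·0.0000]/1.22 = 13.5454. B = V − Δ·S = -28.8275.
(0,0): S=58.0000. Δ = (V_up−V_dn)/(S_up−S_dn) = (13.5454−0.0000)/(82.3600−48.1400) = 0.3958. V = [p*·13.5454 + (1−p*)·0.0000]/1.22 = 7.3391. B = V − Δ·S = -15.6192.
The time-0 hedge costs 7.3391, which is the no-arbitrage price.

(0,0): Delta=0.3958 Bond=-15.6192
(1,0): Delta=0.0000 Bond=0.0000
(1,1): Delta=0.5145 Bond=-28.8275
V0=7.3391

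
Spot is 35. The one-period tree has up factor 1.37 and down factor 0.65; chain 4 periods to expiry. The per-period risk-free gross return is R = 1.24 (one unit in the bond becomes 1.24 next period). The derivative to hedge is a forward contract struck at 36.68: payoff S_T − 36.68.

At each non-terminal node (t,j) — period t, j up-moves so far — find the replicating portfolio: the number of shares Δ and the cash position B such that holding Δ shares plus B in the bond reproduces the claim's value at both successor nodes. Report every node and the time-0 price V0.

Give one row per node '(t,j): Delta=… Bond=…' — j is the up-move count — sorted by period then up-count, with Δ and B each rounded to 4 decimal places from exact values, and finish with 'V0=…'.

(0,0): Delta=1.0000 Bond=-15.5147
(1,0): Delta=1.0000 Bond=-19.2382
(1,1): Delta=1.0000 Bond=-19.2382
(2,0): Delta=1.0000 Bond=-23.8554
(2,1): Delta=1.0000 Bond=-23.8554
(2,2): Delta=1.0000 Bond=-23.8554
(3,0): Delta=1.0000 Bond=-29.5806
(3,1): Delta=1.0000 Bond=-29.5806
(3,2): Delta=1.0000 Bond=-29.5806
(3,3): Delta=1.0000 Bond=-29.5806
V0=19.4853

Under the risk-neutral measure, an up-move has probability p* = (R−d)/(u−d) = 0.8194 and values discount at R = 1.24.
Payoff layer (t=4): V(4,0)=-30.4323, V(4,1)=-23.5117, V(4,2)=-8.9253, V(4,3)=21.8183, V(4,4)=86.6164
Node (3,0) S=9.6119: V=(p*·-23.5117+(1−p*)·-30.4323)/1.24=-19.9688; Δ=(-23.5117−-30.4323)/(13.1683−6.2477)=1.0000; B=V−Δ·S=-29.5806
Node (3,1) S=20.2589: V=(p*·-8.9253+(1−p*)·-23.5117)/1.24=-9.3218; Δ=(-8.9253−-23.5117)/(27.7547−13.1683)=1.0000; B=V−Δ·S=-29.5806
Node (3,2) S=42.6995: V=(p*·21.8183+(1−p*)·-8.9253)/1.24=13.1188; Δ=(21.8183−-8.9253)/(58.4983−27.7547)=1.0000; B=V−Δ·S=-29.5806
Node (3,3) S=89.9974: V=(p*·86.6164+(1−p*)·21.8183)/1.24=60.4167; Δ=(86.6164−21.8183)/(123.2964−58.4983)=1.0000; B=V−Δ·S=-29.5806
Node (2,0) S=14.7875: V=(p*·-9.3218+(1−p*)·-19.9688)/1.24=-9.0679; Δ=(-9.3218−-19.9688)/(20.2589−9.6119)=1.0000; B=V−Δ·S=-23.8554
Node (2,1) S=31.1675: V=(p*·13.1188+(1−p*)·-9.3218)/1.24=7.3121; Δ=(13.1188−-9.3218)/(42.6995−20.2589)=1.0000; B=V−Δ·S=-23.8554
Node (2,2) S=65.6915: V=(p*·60.4167+(1−p*)·13.1188)/1.24=41.8361; Δ=(60.4167−13.1188)/(89.9974−42.6995)=1.0000; B=V−Δ·S=-23.8554
Node (1,0) S=22.7500: V=(p*·7.3121+(1−p*)·-9.0679)/1.24=3.5118; Δ=(7.3121−-9.0679)/(31.1675−14.7875)=1.0000; B=V−Δ·S=-19.2382
Node (1,1) S=47.9500: V=(p*·41.8361+(1−p*)·7.3121)/1.24=28.7118; Δ=(41.8361−7.3121)/(65.6915−31.1675)=1.0000; B=V−Δ·S=-19.2382
Node (0,0) S=35.0000: V=(p*·28.7118+(1−p*)·3.5118)/1.24=19.4853; Δ=(28.7118−3.5118)/(47.9500−22.7500)=1.0000; B=V−Δ·S=-15.5147
The time-0 hedge costs 19.4853, which is the no-arbitrage price.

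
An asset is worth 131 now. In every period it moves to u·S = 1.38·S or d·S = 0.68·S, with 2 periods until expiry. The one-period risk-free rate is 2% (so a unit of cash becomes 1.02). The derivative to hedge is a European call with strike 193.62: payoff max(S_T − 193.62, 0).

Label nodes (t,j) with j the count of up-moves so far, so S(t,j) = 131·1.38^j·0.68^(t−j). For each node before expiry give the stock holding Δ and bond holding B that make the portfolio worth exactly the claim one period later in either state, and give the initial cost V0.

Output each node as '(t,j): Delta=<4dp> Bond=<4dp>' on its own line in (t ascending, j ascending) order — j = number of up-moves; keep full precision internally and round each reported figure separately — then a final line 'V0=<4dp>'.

(0,0): Delta=0.2901 Bond=-25.3317
(1,0): Delta=0.0000 Bond=0.0000
(1,1): Delta=0.4414 Bond=-53.1966
V0=12.6659

Risk-neutral probability p* = (R−d)/(u−d) = (1.02−0.68)/(1.38−0.68) = 0.4857.
Terminal payoffs: V(2,0)=0.0000, V(2,1)=0.0000, V(2,2)=55.8564
(1,0): S=89.0800. Δ = (V_up−V_dn)/(S_up−S_dn) = (0.0000−0.0000)/(122.9304−60.5744) = 0.0000. V = [p*·0.0000 + (1−p*)·0.0000]/1.02 = 0.0000. B = V − Δ·S = 0.0000.
(1,1): S=180.7800. Δ = (V_up−V_dn)/(S_up−S_dn) = (55.8564−0.0000)/(249.4764−122.9304) = 0.4414. V = [p*·55.8564 + (1−p*)·0.0000]/1.02 = 26.5983. B = V − Δ·S = -53.1966.
(0,0): S=131.0000. Δ = (V_up−V_dn)/(S_up−S_dn) = (26.5983−0.0000)/(180.7800−89.0800) = 0.2901. V = [p*·26.5983 + (1−p*)·0.0000]/1.02 = 12.6659. B = V − Δ·S = -25.3317.
The time-0 hedge costs 12.6659, which is the no-arbitrage price.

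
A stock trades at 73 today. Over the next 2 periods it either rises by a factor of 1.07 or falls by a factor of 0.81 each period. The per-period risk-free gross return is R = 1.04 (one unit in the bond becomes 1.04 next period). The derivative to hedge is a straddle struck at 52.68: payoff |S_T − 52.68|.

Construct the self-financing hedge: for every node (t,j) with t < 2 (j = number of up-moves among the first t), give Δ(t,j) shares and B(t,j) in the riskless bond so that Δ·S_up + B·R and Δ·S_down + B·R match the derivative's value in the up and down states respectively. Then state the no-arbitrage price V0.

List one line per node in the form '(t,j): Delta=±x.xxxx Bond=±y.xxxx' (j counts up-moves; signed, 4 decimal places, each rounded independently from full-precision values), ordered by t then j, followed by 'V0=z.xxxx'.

(0,0): Delta=0.9441 Bond=-44.5044
(1,0): Delta=0.3776 Bond=-12.7868
(1,1): Delta=1.0000 Bond=-50.6538
V0=24.4122

Under the risk-neutral measure, an up-move has probability p* = (R−d)/(u−d) = 0.8846 and values discount at R = 1.04.
Terminal values V(2,·): V(2,0)=4.7847, V(2,1)=10.5891, V(2,2)=30.8977
(1,0): S=59.1300. Δ = (V_up−V_dn)/(S_up−S_dn) = (10.5891−4.7847)/(63.2691−47.8953) = 0.3776. V = [p*·10.5891 + (1−p*)·4.7847]/1.04 = 9.5378. B = V − Δ·S = -12.7868.
(1,1): S=78.1100. Δ = (V_up−V_dn)/(S_up−S_dn) = (30.8977−10.5891)/(83.5777−63.2691) = 1.0000. V = [p*·30.8977 + (1−p*)·10.5891]/1.04 = 27.4562. B = V − Δ·S = -50.6538.
(0,0): S=73.0000. Δ = (V_up−V_dn)/(S_up−S_dn) = (27.4562−9.5378)/(78.1100−59.1300) = 0.9441. V = [p*·27.4562 + (1−p*)·9.5378]/1.04 = 24.4122. B = V − Δ·S = -44.5044.
Root portfolio cost Δ·73+B reproduces V0=24.4122.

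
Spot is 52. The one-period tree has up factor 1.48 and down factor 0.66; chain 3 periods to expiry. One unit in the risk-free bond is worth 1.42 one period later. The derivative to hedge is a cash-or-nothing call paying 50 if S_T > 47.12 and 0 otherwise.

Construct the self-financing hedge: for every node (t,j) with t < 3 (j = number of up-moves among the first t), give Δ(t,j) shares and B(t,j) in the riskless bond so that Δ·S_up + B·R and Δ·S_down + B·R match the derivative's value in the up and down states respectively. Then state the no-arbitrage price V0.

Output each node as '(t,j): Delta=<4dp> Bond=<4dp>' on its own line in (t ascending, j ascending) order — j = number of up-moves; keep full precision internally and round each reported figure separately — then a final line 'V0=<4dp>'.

(0,0): Delta=0.0789 Bond=13.0941
(1,0): Delta=1.1596 Bond=-18.4979
(1,1): Delta=0.0408 Bond=21.5219
(2,0): Delta=0.0000 Bond=0.0000
(2,1): Delta=1.2005 Bond=-28.3408
(2,2): Delta=0.0000 Bond=35.2113
V0=17.1956

Since d<R<u, set p* = (R−d)/(u−d) = 0.9268; price each node as the discounted p*-expectation of its children.
Terminal payoffs: V(3,0)=0.0000, V(3,1)=0.0000, V(3,2)=50.0000, V(3,3)=50.0000
Node (2,0) S=22.6512: V=(p*·0.0000+(1−p*)·0.0000)/1.42=0.0000; Δ=(0.0000−0.0000)/(33.5238−14.9498)=0.0000; B=V−Δ·S=0.0000
Node (2,1) S=50.7936: V=(p*·50.0000+(1−p*)·0.0000)/1.42=32.6348; Δ=(50.0000−0.0000)/(75.1745−33.5238)=1.2005; B=V−Δ·S=-28.3408
Node (2,2) S=113.9008: V=(p*·50.0000+(1−p*)·50.0000)/1.42=35.2113; Δ=(50.0000−50.0000)/(168.5732−75.1745)=0.0000; B=V−Δ·S=35.2113
Node (1,0) S=34.3200: V=(p*·32.6348+(1−p*)·0.0000)/1.42=21.3006; Δ=(32.6348−0.0000)/(50.7936−22.6512)=1.1596; B=V−Δ·S=-18.4979
Node (1,1) S=76.9600: V=(p*·35.2113+(1−p*)·32.6348)/1.42=24.6639; Δ=(35.2113−32.6348)/(113.9008−50.7936)=0.0408; B=V−Δ·S=21.5219
Node (0,0) S=52.0000: V=(p*·24.6639+(1−p*)·21.3006)/1.42=17.1956; Δ=(24.6639−21.3006)/(76.9600−34.3200)=0.0789; B=V−Δ·S=13.0941
The time-0 hedge costs 17.1956, which is the no-arbitrage price.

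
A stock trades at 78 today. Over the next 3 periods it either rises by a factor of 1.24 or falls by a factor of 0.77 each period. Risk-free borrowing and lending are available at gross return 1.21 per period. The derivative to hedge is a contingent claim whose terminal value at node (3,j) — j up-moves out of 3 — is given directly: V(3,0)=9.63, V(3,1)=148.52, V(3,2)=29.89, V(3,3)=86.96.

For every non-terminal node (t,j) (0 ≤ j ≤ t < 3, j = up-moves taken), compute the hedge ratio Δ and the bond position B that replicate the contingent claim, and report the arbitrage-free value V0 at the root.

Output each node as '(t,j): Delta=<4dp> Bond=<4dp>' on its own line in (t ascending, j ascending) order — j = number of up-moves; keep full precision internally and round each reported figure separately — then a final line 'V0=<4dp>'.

Risk-neutral probability p* = (R−d)/(u−d) = (1.21−0.77)/(1.24−0.77) = 0.9362.
Payoff layer (t=3): V(3,0)=9.6300, V(3,1)=148.5200, V(3,2)=29.8900, V(3,3)=86.9600
  t=2,j=0: stock 46.2462 → up 57.3453 (V=148.5200), down 35.6096 (V=9.6300). Price 115.4171; hedge Δ=6.3899, bond B=-180.0935.
  t=2,j=1: stock 74.4744 → up 92.3483 (V=29.8900), down 57.3453 (V=148.5200). Price 30.9604; hedge Δ=-3.3891, bond B=283.3647.
  t=2,j=2: stock 119.9328 → up 148.7167 (V=86.9600), down 92.3483 (V=29.8900). Price 68.8572; hedge Δ=1.0124, bond B=-52.5683.
  t=1,j=0: stock 60.0600 → up 74.4744 (V=30.9604), down 46.2462 (V=115.4171). Price 30.0424; hedge Δ=-2.9919, bond B=209.7374.
  t=1,j=1: stock 96.7200 → up 119.9328 (V=68.8572), down 74.4744 (V=30.9604). Price 54.9077; hedge Δ=0.8337, bond B=-25.7238.
  t=0,j=0: stock 78.0000 → up 96.7200 (V=54.9077), down 60.0600 (V=30.0424). Price 44.0665; hedge Δ=0.6783, bond B=-8.8383.
The time-0 hedge costs 44.0665, which is the no-arbitrage price.

(0,0): Delta=0.6783 Bond=-8.8383
(1,0): Delta=-2.9919 Bond=209.7374
(1,1): Delta=0.8337 Bond=-25.7238
(2,0): Delta=6.3899 Bond=-180.0935
(2,1): Delta=-3.3891 Bond=283.3647
(2,2): Delta=1.0124 Bond=-52.5683
V0=44.0665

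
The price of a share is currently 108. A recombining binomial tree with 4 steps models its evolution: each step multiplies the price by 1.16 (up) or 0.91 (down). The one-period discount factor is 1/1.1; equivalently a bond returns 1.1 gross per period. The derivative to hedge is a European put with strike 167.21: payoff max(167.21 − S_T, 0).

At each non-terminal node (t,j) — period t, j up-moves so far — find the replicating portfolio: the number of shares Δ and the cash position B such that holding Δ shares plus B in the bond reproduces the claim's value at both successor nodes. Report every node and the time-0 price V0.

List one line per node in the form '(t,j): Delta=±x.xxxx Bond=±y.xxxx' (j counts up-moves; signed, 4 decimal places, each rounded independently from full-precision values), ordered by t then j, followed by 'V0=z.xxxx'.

No-arbitrage ⇒ martingale measure with p* = (R−d)/(u−d) = 0.7600.
Payoff layer (t=4): V(4,0)=93.1490, V(4,1)=72.8026, V(4,2)=46.8665, V(4,3)=13.8051, V(4,4)=0.0000
Node (3,0) S=81.3857: V=(p*·72.8026+(1−p*)·93.1490)/1.1=70.6234; Δ=(72.8026−93.1490)/(94.4074−74.0610)=-1.0000; B=V−Δ·S=152.0091
Node (3,1) S=103.7444: V=(p*·46.8665+(1−p*)·72.8026)/1.1=48.2647; Δ=(46.8665−72.8026)/(120.3435−94.4074)=-1.0000; B=V−Δ·S=152.0091
Node (3,2) S=132.2456: V=(p*·13.8051+(1−p*)·46.8665)/1.1=19.7635; Δ=(13.8051−46.8665)/(153.4049−120.3435)=-1.0000; B=V−Δ·S=152.0091
Node (3,3) S=168.5768: V=(p*·0.0000+(1−p*)·13.8051)/1.1=3.0120; Δ=(0.0000−13.8051)/(195.5491−153.4049)=-0.3276; B=V−Δ·S=58.2326
Node (2,0) S=89.4348: V=(p*·48.2647+(1−p*)·70.6234)/1.1=48.7553; Δ=(48.2647−70.6234)/(103.7444−81.3857)=-1.0000; B=V−Δ·S=138.1901
Node (2,1) S=114.0048: V=(p*·19.7635+(1−p*)·48.2647)/1.1=24.1853; Δ=(19.7635−48.2647)/(132.2456−103.7444)=-1.0000; B=V−Δ·S=138.1901
Node (2,2) S=145.3248: V=(p*·3.0120+(1−p*)·19.7635)/1.1=6.3931; Δ=(3.0120−19.7635)/(168.5768−132.2456)=-0.4611; B=V−Δ·S=73.3990
Node (1,0) S=98.2800: V=(p*·24.1853+(1−p*)·48.7553)/1.1=27.3473; Δ=(24.1853−48.7553)/(114.0048−89.4348)=-1.0000; B=V−Δ·S=125.6273
Node (1,1) S=125.2800: V=(p*·6.3931+(1−p*)·24.1853)/1.1=9.6938; Δ=(6.3931−24.1853)/(145.3248−114.0048)=-0.5681; B=V−Δ·S=80.8626
Node (0,0) S=108.0000: V=(p*·9.6938+(1−p*)·27.3473)/1.1=12.6642; Δ=(9.6938−27.3473)/(125.2800−98.2800)=-0.6538; B=V−Δ·S=83.2783
Root portfolio cost Δ·108+B reproduces V0=12.6642.

(0,0): Delta=-0.6538 Bond=83.2783
(1,0): Delta=-1.0000 Bond=125.6273
(1,1): Delta=-0.5681 Bond=80.8626
(2,0): Delta=-1.0000 Bond=138.1901
(2,1): Delta=-1.0000 Bond=138.1901
(2,2): Delta=-0.4611 Bond=73.3990
(3,0): Delta=-1.0000 Bond=152.0091
(3,1): Delta=-1.0000 Bond=152.0091
(3,2): Delta=-1.0000 Bond=152.0091
(3,3): Delta=-0.3276 Bond=58.2326
V0=12.6642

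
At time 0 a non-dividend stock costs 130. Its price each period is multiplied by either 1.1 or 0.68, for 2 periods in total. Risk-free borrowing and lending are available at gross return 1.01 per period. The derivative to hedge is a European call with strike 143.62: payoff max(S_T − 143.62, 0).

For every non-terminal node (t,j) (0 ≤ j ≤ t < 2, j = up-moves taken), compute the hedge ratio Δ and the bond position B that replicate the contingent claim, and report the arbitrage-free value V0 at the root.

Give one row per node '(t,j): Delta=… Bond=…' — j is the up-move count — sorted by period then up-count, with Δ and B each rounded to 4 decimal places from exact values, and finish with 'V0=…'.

Under the risk-neutral measure, an up-move has probability p* = (R−d)/(u−d) = 0.7857 and values discount at R = 1.01.
Terminal values V(2,·): V(2,0)=0.0000, V(2,1)=0.0000, V(2,2)=13.6800
Node (1,0) S=88.4000: V=(p*·0.0000+(1−p*)·0.0000)/1.01=0.0000; Δ=(0.0000−0.0000)/(97.2400−60.1120)=0.0000; B=V−Δ·S=0.0000
Node (1,1) S=143.0000: V=(p*·13.6800+(1−p*)·0.0000)/1.01=10.6421; Δ=(13.6800−0.0000)/(157.3000−97.2400)=0.2278; B=V−Δ·S=-21.9293
Node (0,0) S=130.0000: V=(p*·10.6421+(1−p*)·0.0000)/1.01=8.2789; Δ=(10.6421−0.0000)/(143.0000−88.4000)=0.1949; B=V−Δ·S=-17.0596
Self-financing check: at every node Δ·S+B equals the discounted successor values.

(0,0): Delta=0.1949 Bond=-17.0596
(1,0): Delta=0.0000 Bond=0.0000
(1,1): Delta=0.2278 Bond=-21.9293
V0=8.2789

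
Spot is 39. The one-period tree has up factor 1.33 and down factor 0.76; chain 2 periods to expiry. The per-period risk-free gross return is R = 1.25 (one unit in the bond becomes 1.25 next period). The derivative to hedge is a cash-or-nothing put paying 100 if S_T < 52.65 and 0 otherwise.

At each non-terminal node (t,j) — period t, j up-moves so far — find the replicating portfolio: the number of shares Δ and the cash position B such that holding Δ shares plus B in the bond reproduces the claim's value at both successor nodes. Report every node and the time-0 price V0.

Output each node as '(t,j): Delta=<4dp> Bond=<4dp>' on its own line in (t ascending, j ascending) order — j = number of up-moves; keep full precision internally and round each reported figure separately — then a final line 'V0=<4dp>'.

(0,0): Delta=-3.0937 Bond=137.3567
(1,0): Delta=0.0000 Bond=80.0000
(1,1): Delta=-3.3823 Bond=186.6667
V0=16.7042

Since d<R<u, set p* = (R−d)/(u−d) = 0.8596; price each node as the discounted p*-expectation of its children.
At expiry t=2: V(2,0)=100.0000, V(2,1)=100.0000, V(2,2)=0.0000
Node (1,0) S=29.6400: V=(p*·100.0000+(1−p*)·100.0000)/1.25=80.0000; Δ=(100.0000−100.0000)/(39.4212−22.5264)=0.0000; B=V−Δ·S=80.0000
Node (1,1) S=51.8700: V=(p*·0.0000+(1−p*)·100.0000)/1.25=11.2281; Δ=(0.0000−100.0000)/(68.9871−39.4212)=-3.3823; B=V−Δ·S=186.6667
Node (0,0) S=39.0000: V=(p*·11.2281+(1−p*)·80.0000)/1.25=16.7042; Δ=(11.2281−80.0000)/(51.8700−29.6400)=-3.0937; B=V−Δ·S=137.3567
Self-financing check: at every node Δ·S+B equals the discounted successor values.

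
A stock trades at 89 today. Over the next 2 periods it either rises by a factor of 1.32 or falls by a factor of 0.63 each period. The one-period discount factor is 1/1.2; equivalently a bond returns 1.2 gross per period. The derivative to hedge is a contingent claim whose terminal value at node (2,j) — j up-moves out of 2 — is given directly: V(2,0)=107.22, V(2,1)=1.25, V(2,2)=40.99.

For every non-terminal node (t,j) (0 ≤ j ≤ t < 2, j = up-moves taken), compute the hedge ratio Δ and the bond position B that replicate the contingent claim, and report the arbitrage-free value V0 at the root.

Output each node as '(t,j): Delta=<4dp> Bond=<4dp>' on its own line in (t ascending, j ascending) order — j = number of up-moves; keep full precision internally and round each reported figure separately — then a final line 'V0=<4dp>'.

Since d<R<u, set p* = (R−d)/(u−d) = 0.8261; price each node as the discounted p*-expectation of its children.
Terminal payoffs: V(2,0)=107.2200, V(2,1)=1.2500, V(2,2)=40.9900
  t=1,j=0: stock 56.0700 → up 74.0124 (V=1.2500), down 35.3241 (V=107.2200). Price 16.3996; hedge Δ=-2.7391, bond B=169.9793.
  t=1,j=1: stock 117.4800 → up 155.0736 (V=40.9900), down 74.0124 (V=1.2500). Price 28.3989; hedge Δ=0.4902, bond B=-29.1953.
  t=0,j=0: stock 89.0000 → up 117.4800 (V=28.3989), down 56.0700 (V=16.3996). Price 21.9267; hedge Δ=0.1954, bond B=4.5365.
The time-0 hedge costs 21.9267, which is the no-arbitrage price.

(0,0): Delta=0.1954 Bond=4.5365
(1,0): Delta=-2.7391 Bond=169.9793
(1,1): Delta=0.4902 Bond=-29.1953
V0=21.9267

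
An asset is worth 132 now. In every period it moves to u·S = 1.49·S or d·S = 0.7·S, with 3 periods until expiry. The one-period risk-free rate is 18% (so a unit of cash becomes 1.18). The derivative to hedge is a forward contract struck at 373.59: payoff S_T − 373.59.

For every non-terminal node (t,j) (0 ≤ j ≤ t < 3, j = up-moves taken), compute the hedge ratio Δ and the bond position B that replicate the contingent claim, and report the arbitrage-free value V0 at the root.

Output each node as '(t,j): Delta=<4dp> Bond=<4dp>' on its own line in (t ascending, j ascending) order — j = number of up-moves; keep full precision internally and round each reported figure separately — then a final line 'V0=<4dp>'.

(0,0): Delta=1.0000 Bond=-227.3784
(1,0): Delta=1.0000 Bond=-268.3065
(1,1): Delta=1.0000 Bond=-268.3065
(2,0): Delta=1.0000 Bond=-316.6017
(2,1): Delta=1.0000 Bond=-316.6017
(2,2): Delta=1.0000 Bond=-316.6017
V0=-95.3784

Since d<R<u, set p* = (R−d)/(u−d) = 0.6076; price each node as the discounted p*-expectation of its children.
Terminal values V(3,·): V(3,0)=-328.3140, V(3,1)=-277.2168, V(3,2)=-168.4528, V(3,3)=63.0593
  t=2,j=0: stock 64.6800 → up 96.3732 (V=-277.2168), down 45.2760 (V=-328.3140). Price -251.9217; hedge Δ=1.0000, bond B=-316.6017.
  t=2,j=1: stock 137.6760 → up 205.1372 (V=-168.4528), down 96.3732 (V=-277.2168). Price -178.9257; hedge Δ=1.0000, bond B=-316.6017.
  t=2,j=2: stock 293.0532 → up 436.6493 (V=63.0593), down 205.1372 (V=-168.4528). Price -23.5485; hedge Δ=1.0000, bond B=-316.6017.
  t=1,j=0: stock 92.4000 → up 137.6760 (V=-178.9257), down 64.6800 (V=-251.9217). Price -175.9065; hedge Δ=1.0000, bond B=-268.3065.
  t=1,j=1: stock 196.6800 → up 293.0532 (V=-23.5485), down 137.6760 (V=-178.9257). Price -71.6265; hedge Δ=1.0000, bond B=-268.3065.
  t=0,j=0: stock 132.0000 → up 196.6800 (V=-71.6265), down 92.4000 (V=-175.9065). Price -95.3784; hedge Δ=1.0000, bond B=-227.3784.
Check: Δ(0,0)·S0 + B(0,0) = -95.3784 = V0.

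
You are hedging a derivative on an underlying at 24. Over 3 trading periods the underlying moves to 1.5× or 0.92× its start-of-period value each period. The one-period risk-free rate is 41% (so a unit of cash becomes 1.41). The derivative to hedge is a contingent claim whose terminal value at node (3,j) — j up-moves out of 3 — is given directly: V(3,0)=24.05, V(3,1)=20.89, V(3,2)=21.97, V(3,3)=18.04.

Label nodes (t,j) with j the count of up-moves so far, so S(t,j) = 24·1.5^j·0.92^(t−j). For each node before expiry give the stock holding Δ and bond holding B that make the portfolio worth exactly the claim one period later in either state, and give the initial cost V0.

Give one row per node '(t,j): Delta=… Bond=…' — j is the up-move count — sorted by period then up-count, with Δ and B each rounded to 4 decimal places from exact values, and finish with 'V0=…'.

(0,0): Delta=-0.0939 Bond=9.2243
(1,0): Delta=0.0234 Bond=10.4174
(1,1): Delta=-0.1071 Bond=13.4818
(2,0): Delta=-0.2682 Bond=20.6116
(2,1): Delta=0.0562 Bond=13.6006
(2,2): Delta=-0.1255 Bond=20.0027
V0=6.9713

The replicating-portfolio and risk-neutral prices coincide; use p* = (1.41−0.92)/(1.5−0.92) = 0.8448 for the latter.
Payoff layer (t=3): V(3,0)=24.0500, V(3,1)=20.8900, V(3,2)=21.9700, V(3,3)=18.0400
  t=2,j=0: stock 20.3136 → up 30.4704 (V=20.8900), down 18.6885 (V=24.0500). Price 15.1634; hedge Δ=-0.2682, bond B=20.6116.
  t=2,j=1: stock 33.1200 → up 49.6800 (V=21.9700), down 30.4704 (V=20.8900). Price 15.4627; hedge Δ=0.0562, bond B=13.6006.
  t=2,j=2: stock 54.0000 → up 81.0000 (V=18.0400), down 49.6800 (V=21.9700). Price 13.2268; hedge Δ=-0.1255, bond B=20.0027.
  t=1,j=0: stock 22.0800 → up 33.1200 (V=15.4627), down 20.3136 (V=15.1634). Price 10.9335; hedge Δ=0.0234, bond B=10.4174.
  t=1,j=1: stock 36.0000 → up 54.0000 (V=13.2268), down 33.1200 (V=15.4627). Price 9.6268; hedge Δ=-0.1071, bond B=13.4818.
  t=0,j=0: stock 24.0000 → up 36.0000 (V=9.6268), down 22.0800 (V=10.9335). Price 6.9713; hedge Δ=-0.0939, bond B=9.2243.
Check: Δ(0,0)·S0 + B(0,0) = 6.9713 = V0.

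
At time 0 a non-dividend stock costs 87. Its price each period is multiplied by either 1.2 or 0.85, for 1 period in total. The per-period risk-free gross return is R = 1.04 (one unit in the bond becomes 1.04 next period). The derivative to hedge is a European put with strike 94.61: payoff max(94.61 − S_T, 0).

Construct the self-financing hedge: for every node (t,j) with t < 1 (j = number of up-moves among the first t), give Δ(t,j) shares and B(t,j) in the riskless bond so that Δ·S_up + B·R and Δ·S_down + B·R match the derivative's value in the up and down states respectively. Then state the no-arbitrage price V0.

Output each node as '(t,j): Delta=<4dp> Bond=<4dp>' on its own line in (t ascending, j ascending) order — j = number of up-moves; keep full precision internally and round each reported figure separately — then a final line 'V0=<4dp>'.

(0,0): Delta=-0.6785 Bond=68.1099
V0=9.0813

The replicating-portfolio and risk-neutral prices coincide; use p* = (1.04−0.85)/(1.2−0.85) = 0.5429 for the latter.
Terminal payoffs: V(1,0)=20.6600, V(1,1)=0.0000
  t=0,j=0: stock 87.0000 → up 104.4000 (V=0.0000), down 73.9500 (V=20.6600). Price 9.0813; hedge Δ=-0.6785, bond B=68.1099.
Check: Δ(0,0)·S0 + B(0,0) = 9.0813 = V0.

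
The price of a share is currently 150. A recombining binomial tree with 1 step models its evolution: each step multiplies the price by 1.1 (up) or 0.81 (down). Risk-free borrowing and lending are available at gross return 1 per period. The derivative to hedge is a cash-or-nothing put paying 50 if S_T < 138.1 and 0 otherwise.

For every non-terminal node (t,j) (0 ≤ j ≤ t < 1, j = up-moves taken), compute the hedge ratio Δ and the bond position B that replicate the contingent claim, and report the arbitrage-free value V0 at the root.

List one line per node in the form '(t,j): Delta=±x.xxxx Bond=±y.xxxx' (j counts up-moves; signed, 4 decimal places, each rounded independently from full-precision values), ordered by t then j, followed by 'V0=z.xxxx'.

(0,0): Delta=-1.1494 Bond=189.6552
V0=17.2414

The replicating-portfolio and risk-neutral prices coincide; use p* = (1−0.81)/(1.1−0.81) = 0.6552 for the latter.
Payoff layer (t=1): V(1,0)=50.0000, V(1,1)=0.0000
Node (0,0) S=150.0000: V=(p*·0.0000+(1−p*)·50.0000)/1=17.2414; Δ=(0.0000−50.0000)/(165.0000−121.5000)=-1.1494; B=V−Δ·S=189.6552
Self-financing check: at every node Δ·S+B equals the discounted successor values.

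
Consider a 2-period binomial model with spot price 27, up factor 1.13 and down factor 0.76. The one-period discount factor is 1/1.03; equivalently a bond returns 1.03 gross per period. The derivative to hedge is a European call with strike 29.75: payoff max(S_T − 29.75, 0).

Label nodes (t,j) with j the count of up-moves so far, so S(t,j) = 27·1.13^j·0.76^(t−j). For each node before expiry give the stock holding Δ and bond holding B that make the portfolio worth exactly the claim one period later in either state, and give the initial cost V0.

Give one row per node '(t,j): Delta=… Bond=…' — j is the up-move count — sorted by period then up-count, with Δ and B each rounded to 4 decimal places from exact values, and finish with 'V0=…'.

(0,0): Delta=0.3352 Bond=-6.6776
(1,0): Delta=0.0000 Bond=0.0000
(1,1): Delta=0.4187 Bond=-9.4253
V0=2.3723

The replicating-portfolio and risk-neutral prices coincide; use p* = (1.03−0.76)/(1.13−0.76) = 0.7297 for the latter.
At expiry t=2: V(2,0)=0.0000, V(2,1)=0.0000, V(2,2)=4.7263
Node (1,0) S=20.5200: V=(p*·0.0000+(1−p*)·0.0000)/1.03=0.0000; Δ=(0.0000−0.0000)/(23.1876−15.5952)=0.0000; B=V−Δ·S=0.0000
Node (1,1) S=30.5100: V=(p*·4.7263+(1−p*)·0.0000)/1.03=3.3485; Δ=(4.7263−0.0000)/(34.4763−23.1876)=0.4187; B=V−Δ·S=-9.4253
Node (0,0) S=27.0000: V=(p*·3.3485+(1−p*)·0.0000)/1.03=2.3723; Δ=(3.3485−0.0000)/(30.5100−20.5200)=0.3352; B=V−Δ·S=-6.6776
The time-0 hedge costs 2.3723, which is the no-arbitrage price.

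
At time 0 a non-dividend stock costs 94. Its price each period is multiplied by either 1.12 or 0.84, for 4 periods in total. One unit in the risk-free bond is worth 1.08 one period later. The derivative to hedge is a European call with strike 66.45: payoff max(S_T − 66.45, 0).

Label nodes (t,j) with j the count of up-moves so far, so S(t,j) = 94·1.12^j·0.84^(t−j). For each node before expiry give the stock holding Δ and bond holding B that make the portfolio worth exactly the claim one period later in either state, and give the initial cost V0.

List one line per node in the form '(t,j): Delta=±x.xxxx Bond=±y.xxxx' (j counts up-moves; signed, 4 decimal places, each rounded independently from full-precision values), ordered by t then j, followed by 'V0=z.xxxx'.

(0,0): Delta=0.9922 Bond=-48.0754
(1,0): Delta=0.9492 Bond=-48.5241
(1,1): Delta=0.9976 Bond=-52.4877
(2,0): Delta=0.7158 Bond=-36.9264
(2,1): Delta=0.9784 Bond=-54.9860
(2,2): Delta=1.0000 Bond=-56.9702
(3,0): Delta=0.0000 Bond=0.0000
(3,1): Delta=0.8053 Bond=-46.5273
(3,2): Delta=1.0000 Bond=-61.5278
(3,3): Delta=1.0000 Bond=-61.5278
V0=45.1930

Under the risk-neutral measure, an up-move has probability p* = (R−d)/(u−d) = 0.8571 and values discount at R = 1.08.
At expiry t=4: V(4,0)=0.0000, V(4,1)=0.0000, V(4,2)=16.7498, V(4,3)=44.4831, V(4,4)=81.4608
(3,0): S=55.7142. Δ = (V_up−V_dn)/(S_up−S_dn) = (0.0000−0.0000)/(62.3999−46.7999) = 0.0000. V = [p*·0.0000 + (1−p*)·0.0000]/1.08 = 0.0000. B = V − Δ·S = 0.0000.
(3,1): S=74.2856. Δ = (V_up−V_dn)/(S_up−S_dn) = (16.7498−0.0000)/(83.1998−62.3999) = 0.8053. V = [p*·16.7498 + (1−p*)·0.0000]/1.08 = 13.2935. B = V − Δ·S = -46.5273.
(3,2): S=99.0474. Δ = (V_up−V_dn)/(S_up−S_dn) = (44.4831−16.7498)/(110.9331−83.1998) = 1.0000. V = [p*·44.4831 + (1−p*)·16.7498]/1.08 = 37.5196. B = V − Δ·S = -61.5278.
(3,3): S=132.0632. Δ = (V_up−V_dn)/(S_up−S_dn) = (81.4608−44.4831)/(147.9108−110.9331) = 1.0000. V = [p*·81.4608 + (1−p*)·44.4831]/1.08 = 70.5355. B = V − Δ·S = -61.5278.
(2,0): S=66.3264. Δ = (V_up−V_dn)/(S_up−S_dn) = (13.2935−0.0000)/(74.2856−55.7142) = 0.7158. V = [p*·13.2935 + (1−p*)·0.0000]/1.08 = 10.5504. B = V − Δ·S = -36.9264.
(2,1): S=88.4352. Δ = (V_up−V_dn)/(S_up−S_dn) = (37.5196−13.2935)/(99.0474−74.2856) = 0.9784. V = [p*·37.5196 + (1−p*)·13.2935]/1.08 = 31.5359. B = V − Δ·S = -54.9860.
(2,2): S=117.9136. Δ = (V_up−V_dn)/(S_up−S_dn) = (70.5355−37.5196)/(132.0632−99.0474) = 1.0000. V = [p*·70.5355 + (1−p*)·37.5196]/1.08 = 60.9434. B = V − Δ·S = -56.9702.
(1,0): S=78.9600. Δ = (V_up−V_dn)/(S_up−S_dn) = (31.5359−10.5504)/(88.4352−66.3264) = 0.9492. V = [p*·31.5359 + (1−p*)·10.5504]/1.08 = 26.4240. B = V − Δ·S = -48.5241.
(1,1): S=105.2800. Δ = (V_up−V_dn)/(S_up−S_dn) = (60.9434−31.5359)/(117.9136−88.4352) = 0.9976. V = [p*·60.9434 + (1−p*)·31.5359]/1.08 = 52.5392. B = V − Δ·S = -52.4877.
(0,0): S=94.0000. Δ = (V_up−V_dn)/(S_up−S_dn) = (52.5392−26.4240)/(105.2800−78.9600) = 0.9922. V = [p*·52.5392 + (1−p*)·26.4240]/1.08 = 45.1930. B = V − Δ·S = -48.0754.
Self-financing check: at every node Δ·S+B equals the discounted successor values.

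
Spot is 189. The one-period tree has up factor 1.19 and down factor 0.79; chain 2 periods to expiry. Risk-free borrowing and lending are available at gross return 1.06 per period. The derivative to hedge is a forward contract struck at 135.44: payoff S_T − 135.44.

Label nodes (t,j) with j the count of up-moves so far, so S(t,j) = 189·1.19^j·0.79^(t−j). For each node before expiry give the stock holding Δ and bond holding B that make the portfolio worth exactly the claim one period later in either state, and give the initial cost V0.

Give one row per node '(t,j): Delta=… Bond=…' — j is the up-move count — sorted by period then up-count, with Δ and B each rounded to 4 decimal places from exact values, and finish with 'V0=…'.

(0,0): Delta=1.0000 Bond=-120.5411
(1,0): Delta=1.0000 Bond=-127.7736
(1,1): Delta=1.0000 Bond=-127.7736
V0=68.4589

The replicating-portfolio and risk-neutral prices coincide; use p* = (1.06−0.79)/(1.19−0.79) = 0.6750 for the latter.
Payoff layer (t=2): V(2,0)=-17.4851, V(2,1)=42.2389, V(2,2)=132.2029
(1,0): S=149.3100. Δ = (V_up−V_dn)/(S_up−S_dn) = (42.2389−-17.4851)/(177.6789−117.9549) = 1.0000. V = [p*·42.2389 + (1−p*)·-17.4851]/1.06 = 21.5364. B = V − Δ·S = -127.7736.
(1,1): S=224.9100. Δ = (V_up−V_dn)/(S_up−S_dn) = (132.2029−42.2389)/(267.6429−177.6789) = 1.0000. V = [p*·132.2029 + (1−p*)·42.2389]/1.06 = 97.1364. B = V − Δ·S = -127.7736.
(0,0): S=189.0000. Δ = (V_up−V_dn)/(S_up−S_dn) = (97.1364−21.5364)/(224.9100−149.3100) = 1.0000. V = [p*·97.1364 + (1−p*)·21.5364]/1.06 = 68.4589. B = V − Δ·S = -120.5411.
Each (Δ,B) replicates both successor values, so the strategy is self-financing and V0 is arbitrage-free.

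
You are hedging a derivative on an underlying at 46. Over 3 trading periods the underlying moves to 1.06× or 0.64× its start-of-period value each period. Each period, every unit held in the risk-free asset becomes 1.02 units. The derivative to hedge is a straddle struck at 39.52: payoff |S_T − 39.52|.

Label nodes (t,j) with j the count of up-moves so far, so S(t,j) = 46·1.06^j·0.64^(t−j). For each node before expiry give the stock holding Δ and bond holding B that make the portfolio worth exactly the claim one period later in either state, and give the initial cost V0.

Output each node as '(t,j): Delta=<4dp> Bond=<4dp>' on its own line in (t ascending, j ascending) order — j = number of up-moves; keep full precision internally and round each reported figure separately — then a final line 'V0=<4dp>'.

(0,0): Delta=0.2435 Bond=1.3505
(1,0): Delta=-1.0000 Bond=37.9854
(1,1): Delta=0.3225 Bond=-2.4760
(2,0): Delta=-1.0000 Bond=38.7451
(2,1): Delta=-1.0000 Bond=38.7451
(2,2): Delta=0.4066 Bond=-6.8698
V0=12.5503

Under the risk-neutral measure, an up-move has probability p* = (R−d)/(u−d) = 0.9048 and values discount at R = 1.02.
Payoff layer (t=3): V(3,0)=27.4614, V(3,1)=19.5479, V(3,2)=6.4412, V(3,3)=15.2667
Node (2,0) S=18.8416: V=(p*·19.5479+(1−p*)·27.4614)/1.02=19.9035; Δ=(19.5479−27.4614)/(19.9721−12.0586)=-1.0000; B=V−Δ·S=38.7451
Node (2,1) S=31.2064: V=(p*·6.4412+(1−p*)·19.5479)/1.02=7.5387; Δ=(6.4412−19.5479)/(33.0788−19.9721)=-1.0000; B=V−Δ·S=38.7451
Node (2,2) S=51.6856: V=(p*·15.2667+(1−p*)·6.4412)/1.02=14.1433; Δ=(15.2667−6.4412)/(54.7867−33.0788)=0.4066; B=V−Δ·S=-6.8698
Node (1,0) S=29.4400: V=(p*·7.5387+(1−p*)·19.9035)/1.02=8.5454; Δ=(7.5387−19.9035)/(31.2064−18.8416)=-1.0000; B=V−Δ·S=37.9854
Node (1,1) S=48.7600: V=(p*·14.1433+(1−p*)·7.5387)/1.02=13.2493; Δ=(14.1433−7.5387)/(51.6856−31.2064)=0.3225; B=V−Δ·S=-2.4760
Node (0,0) S=46.0000: V=(p*·13.2493+(1−p*)·8.5454)/1.02=12.5503; Δ=(13.2493−8.5454)/(48.7600−29.4400)=0.2435; B=V−Δ·S=1.3505
Self-financing check: at every node Δ·S+B equals the discounted successor values.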